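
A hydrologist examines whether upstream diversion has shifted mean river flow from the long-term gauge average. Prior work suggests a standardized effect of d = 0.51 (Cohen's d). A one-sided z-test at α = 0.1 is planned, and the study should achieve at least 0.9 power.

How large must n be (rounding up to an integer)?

n = 26

Set Φ(δ − 1.282) = 0.9; then δ − 1.282 = Φ⁻¹(0.9) = 1.282, giving δ = 2.563.
δ = d·√n ⇒ n = (δ/d)² = (2.563 / 0.51)² = 25.26.
Rounding up, n = 26.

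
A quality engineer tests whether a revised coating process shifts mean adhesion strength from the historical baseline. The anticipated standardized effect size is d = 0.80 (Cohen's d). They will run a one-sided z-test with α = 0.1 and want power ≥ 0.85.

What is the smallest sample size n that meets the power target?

Set Φ(δ − 1.282) = 0.85; then δ − 1.282 = Φ⁻¹(0.85) = 1.036, giving δ = 2.318.
δ = d·√n ⇒ n = (δ/d)² = (2.318 / 0.80)² = 8.40.
Round up to the next whole unit.

n = 9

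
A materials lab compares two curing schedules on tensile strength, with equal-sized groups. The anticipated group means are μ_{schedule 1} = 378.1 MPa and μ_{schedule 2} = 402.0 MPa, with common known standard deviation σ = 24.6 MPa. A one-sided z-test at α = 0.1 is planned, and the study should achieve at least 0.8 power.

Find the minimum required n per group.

Standardized effect: d = |μ_{schedule 1} − μ_{schedule 2}| / σ = |378.1 − 402.0| / 24.6 = 0.9715
For power 0.8 need Φ(δ − z_{0.1}) = 0.8, so δ = z_{0.1} + z_{0.20} = 1.282 + 0.842 = 2.123.
δ = d·√(n/2) ⇒ n = 2(δ/d)² = 2 × (2.123 / 0.9715)² = 9.55.
Round up to the next whole unit.

n = 10 per group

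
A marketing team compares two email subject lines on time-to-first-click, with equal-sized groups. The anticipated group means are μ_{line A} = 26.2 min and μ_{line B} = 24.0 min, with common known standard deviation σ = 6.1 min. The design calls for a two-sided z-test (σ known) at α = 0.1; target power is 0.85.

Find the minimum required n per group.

n = 111 per group

Standardized effect: d = |μ_{line A} − μ_{line B}| / σ = |26.2 − 24.0| / 6.1 = 0.3607
Set Φ(δ − 1.645) = 0.85; then δ − 1.645 = Φ⁻¹(0.85) = 1.036, giving δ = 2.681.
(Ignoring the negligible lower-tail rejection probability gives the usual closed-form inversion.)
δ = d·√(n/2) ⇒ n = 2(δ/d)² = 2 × (2.681 / 0.3607)² = 110.54.
Round up to the next whole unit.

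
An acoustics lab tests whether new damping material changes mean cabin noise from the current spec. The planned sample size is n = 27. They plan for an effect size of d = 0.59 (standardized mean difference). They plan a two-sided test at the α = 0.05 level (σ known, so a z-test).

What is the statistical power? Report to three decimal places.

Noncentrality parameter: δ = d·√n = 0.59 × √27 = 3.0657
Critical value for a two-sided test at α = 0.05: z_{α/2} = 1.960.
Power = Φ(δ − 1.960) + Φ(−δ − 1.960) = Φ(1.106) + Φ(-5.026) = 0.8656 + 0.0000 = 0.8656.

Power ≈ 0.866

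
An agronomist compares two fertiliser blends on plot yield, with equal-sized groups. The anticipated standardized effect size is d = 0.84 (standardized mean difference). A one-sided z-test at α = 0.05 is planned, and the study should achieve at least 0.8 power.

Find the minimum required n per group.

n = 18 per group

For power 0.8 need Φ(δ − z_{0.05}) = 0.8, so δ = z_{0.05} + z_{0.20} = 1.645 + 0.842 = 2.486.
δ = d·√(n/2) ⇒ n = 2(δ/d)² = 2 × (2.486 / 0.84)² = 17.52.
Rounding up, n = 18 per group.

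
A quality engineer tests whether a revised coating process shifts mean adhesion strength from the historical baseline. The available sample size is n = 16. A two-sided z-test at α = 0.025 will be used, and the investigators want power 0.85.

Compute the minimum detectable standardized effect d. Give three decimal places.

d ≈ 0.819

Need Φ(δ − 2.241) = 0.85, so δ = 2.241 + 1.036 = 3.278.
(Lower-tail contribution to power is negligible for δ > 0.)
δ = d·√n ⇒ d = δ/√n = 3.278/√16 = 0.8195.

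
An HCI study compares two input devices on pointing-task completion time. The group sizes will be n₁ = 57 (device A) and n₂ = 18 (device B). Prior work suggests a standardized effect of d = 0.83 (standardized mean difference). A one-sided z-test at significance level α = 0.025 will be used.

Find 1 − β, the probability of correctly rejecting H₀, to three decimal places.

Power ≈ 0.866

Noncentrality parameter: δ = d / √(1/n₁ + 1/n₂) = 0.83 / √(1/57 + 1/18) = 3.0699
Critical value for a one-sided test at α = 0.025: z_α = 1.960.
Power = Φ(δ − 1.960) = Φ(1.110) = 0.8665.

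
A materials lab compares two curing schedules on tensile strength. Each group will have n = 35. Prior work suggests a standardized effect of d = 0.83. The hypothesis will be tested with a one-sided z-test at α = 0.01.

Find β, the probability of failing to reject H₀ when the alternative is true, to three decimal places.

β ≈ 0.126

Noncentrality parameter: δ = d·√(n/2) = 0.83 × √(35/2) = 3.4721
One-sided α = 0.01 → critical value z_{0.01} = 2.326.
Power = P(Z > 2.326 − δ) = Φ(1.146) = 0.8741.
Type II error: β = 1 − power = 1 − 0.8741 = 0.1259.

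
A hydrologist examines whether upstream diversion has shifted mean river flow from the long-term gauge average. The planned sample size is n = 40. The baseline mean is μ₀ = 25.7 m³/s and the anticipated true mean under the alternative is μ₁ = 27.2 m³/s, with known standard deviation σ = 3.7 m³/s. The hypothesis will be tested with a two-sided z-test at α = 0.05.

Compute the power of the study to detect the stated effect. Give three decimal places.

Power ≈ 0.727

Standardized effect: d = |μ₁ − μ₀| / σ = |27.2 − 25.7| / 3.7 = 0.4054
Noncentrality parameter: δ = d·√n = 0.4054 × √40 = 2.5640
Critical value for a two-sided test at α = 0.05: z_{α/2} = 1.960.
Power = Φ(δ − 1.960) + Φ(−δ − 1.960) = Φ(0.604) + Φ(-4.524) = 0.7271 + 0.0000 = 0.7271.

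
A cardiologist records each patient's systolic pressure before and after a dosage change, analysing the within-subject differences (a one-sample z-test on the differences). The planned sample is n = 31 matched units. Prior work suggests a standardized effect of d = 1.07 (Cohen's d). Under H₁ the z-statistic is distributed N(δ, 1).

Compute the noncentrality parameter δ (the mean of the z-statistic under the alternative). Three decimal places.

δ ≈ 5.958

δ = d·√n = 1.07 × √31 = 5.9575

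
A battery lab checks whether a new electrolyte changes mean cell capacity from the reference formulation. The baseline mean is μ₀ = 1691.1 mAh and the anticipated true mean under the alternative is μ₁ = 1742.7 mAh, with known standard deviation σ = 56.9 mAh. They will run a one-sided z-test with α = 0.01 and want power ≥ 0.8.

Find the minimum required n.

Standardized effect: d = |μ₁ − μ₀| / σ = |1742.7 − 1691.1| / 56.9 = 0.9069
For power 0.8 need Φ(δ − z_{0.01}) = 0.8, so δ = z_{0.01} + z_{0.20} = 2.326 + 0.842 = 3.168.
δ = d·√n ⇒ n = (δ/d)² = (3.168 / 0.9069)² = 12.20.
Round up to the next whole unit.

n = 13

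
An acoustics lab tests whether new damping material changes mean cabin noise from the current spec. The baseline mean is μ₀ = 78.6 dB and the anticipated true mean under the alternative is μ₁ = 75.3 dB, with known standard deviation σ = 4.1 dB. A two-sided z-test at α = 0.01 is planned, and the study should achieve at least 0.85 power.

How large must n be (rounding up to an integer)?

n = 21

Standardized effect: d = |μ₁ − μ₀| / σ = |75.3 − 78.6| / 4.1 = 0.8049
For power 0.85 need Φ(δ − z_{0.005}) = 0.85, so δ = z_{0.005} + z_{0.15} = 2.576 + 1.036 = 3.612.
(Ignoring the negligible lower-tail rejection probability gives the usual closed-form inversion.)
δ = d·√n ⇒ n = (δ/d)² = (3.612 / 0.8049)² = 20.14.
Round up to the next whole unit.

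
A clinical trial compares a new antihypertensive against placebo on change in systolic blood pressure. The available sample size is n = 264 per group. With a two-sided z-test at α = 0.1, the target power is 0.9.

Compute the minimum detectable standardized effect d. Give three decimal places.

Need Φ(δ − 1.645) = 0.9, so δ = 1.645 + 1.282 = 2.926.
(The second rejection-region term Φ(−δ − z_{α/2}) is negligible and dropped.)
δ = d·√(n/2) ⇒ d = δ/√(n/2) = 2.926/√(264/2) = 0.2547.

d ≈ 0.255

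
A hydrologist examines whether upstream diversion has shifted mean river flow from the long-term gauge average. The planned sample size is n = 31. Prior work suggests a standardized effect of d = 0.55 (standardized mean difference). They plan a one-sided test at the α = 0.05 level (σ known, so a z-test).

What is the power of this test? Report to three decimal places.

Power ≈ 0.922

Noncentrality parameter: δ = d·√n = 0.55 × √31 = 3.0623
Critical value for a one-sided test at α = 0.05: z_α = 1.645.
Power = Φ(δ − 1.645) = Φ(1.417) = 0.9218.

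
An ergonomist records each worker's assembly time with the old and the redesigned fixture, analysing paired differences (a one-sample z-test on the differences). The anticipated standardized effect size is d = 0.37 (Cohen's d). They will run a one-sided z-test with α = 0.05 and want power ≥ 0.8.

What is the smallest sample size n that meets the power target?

For power 0.8 need Φ(δ − z_{0.05}) = 0.8, so δ = z_{0.05} + z_{0.20} = 1.645 + 0.842 = 2.486.
δ = d·√n ⇒ n = (δ/d)² = (2.486 / 0.37)² = 45.16.
Rounding up, n = 46.

n = 46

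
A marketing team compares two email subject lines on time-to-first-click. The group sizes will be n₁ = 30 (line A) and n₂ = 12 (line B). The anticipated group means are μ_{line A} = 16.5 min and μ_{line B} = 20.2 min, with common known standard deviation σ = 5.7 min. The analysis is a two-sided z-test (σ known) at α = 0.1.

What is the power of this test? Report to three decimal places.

Power ≈ 0.601

Standardized effect: d = |μ_{line A} − μ_{line B}| / σ = |16.5 − 20.2| / 5.7 = 0.6491
Noncentrality parameter: δ = d / √(1/n₁ + 1/n₂) = 0.6491 / √(1/30 + 1/12) = 1.9004
Critical value for a two-sided test at α = 0.1: z_{α/2} = 1.645.
Power = Φ(δ − 1.645) + Φ(−δ − 1.645) = Φ(0.256) + Φ(-3.545) = 0.6009 + 0.0002 = 0.6011.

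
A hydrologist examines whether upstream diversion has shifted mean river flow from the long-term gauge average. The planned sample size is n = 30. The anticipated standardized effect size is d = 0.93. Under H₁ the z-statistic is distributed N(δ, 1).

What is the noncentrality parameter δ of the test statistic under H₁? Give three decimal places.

δ = d·√n = 0.93 × √30 = 5.0938

δ ≈ 5.094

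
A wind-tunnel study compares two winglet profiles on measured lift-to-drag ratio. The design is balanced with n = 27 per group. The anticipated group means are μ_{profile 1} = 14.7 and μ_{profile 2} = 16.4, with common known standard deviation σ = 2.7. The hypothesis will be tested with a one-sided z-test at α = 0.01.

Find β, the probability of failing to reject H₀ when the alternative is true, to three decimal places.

Standardized effect: d = |μ_{profile 1} − μ_{profile 2}| / σ = |14.7 − 16.4| / 2.7 = 0.6296
Noncentrality parameter: δ = d·√(n/2) = 0.6296 × √(27/2) = 2.3134
One-sided α = 0.01 → critical value z_{0.01} = 2.326.
Power = Φ(δ − 2.326) = Φ(-0.013) = 0.4948.
Type II error: β = 1 − power = 1 − 0.4948 = 0.5052.

β ≈ 0.505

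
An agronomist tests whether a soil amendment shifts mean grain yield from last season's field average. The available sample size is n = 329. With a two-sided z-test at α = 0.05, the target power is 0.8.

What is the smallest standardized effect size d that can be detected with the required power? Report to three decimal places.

d ≈ 0.154

Required noncentrality: δ = z_{0.025} + z_{0.20} = 1.960 + 0.842 = 2.802.
(Lower-tail contribution to power is negligible for δ > 0.)
δ = d·√n ⇒ d = δ/√n = 2.802/√329 = 0.1545.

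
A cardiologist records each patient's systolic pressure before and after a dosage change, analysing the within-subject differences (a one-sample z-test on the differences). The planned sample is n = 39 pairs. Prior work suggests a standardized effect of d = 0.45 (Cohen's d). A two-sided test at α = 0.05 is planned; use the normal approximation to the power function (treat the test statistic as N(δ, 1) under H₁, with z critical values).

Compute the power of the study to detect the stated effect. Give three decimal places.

Power ≈ 0.802

Noncentrality parameter: δ = d·√n = 0.45 × √39 = 2.8102
Two-sided α = 0.05 → critical value z_{0.025} = 1.960.
Power = Φ(δ − 1.960) + Φ(−δ − 1.960) = Φ(0.850) + Φ(-4.770) = 0.8024 + 0.0000 = 0.8024.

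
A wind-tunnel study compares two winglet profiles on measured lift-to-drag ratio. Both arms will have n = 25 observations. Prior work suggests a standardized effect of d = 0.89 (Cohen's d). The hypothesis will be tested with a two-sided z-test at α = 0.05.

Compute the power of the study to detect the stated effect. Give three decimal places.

Power ≈ 0.882

Noncentrality parameter: δ = d·√(n/2) = 0.89 × √(25/2) = 3.1466
Critical value for a two-sided test at α = 0.05: z_{α/2} = 1.960.
Power = Φ(δ − 1.960) + Φ(−δ − 1.960) = Φ(1.187) + Φ(-5.107) = 0.8823 + 0.0000 = 0.8823.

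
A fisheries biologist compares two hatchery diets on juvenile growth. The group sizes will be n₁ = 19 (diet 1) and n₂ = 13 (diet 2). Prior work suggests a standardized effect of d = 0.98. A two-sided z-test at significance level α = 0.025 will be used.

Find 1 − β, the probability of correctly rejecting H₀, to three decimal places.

Noncentrality parameter: δ = d / √(1/n₁ + 1/n₂) = 0.98 / √(1/19 + 1/13) = 2.7227
Two-sided α = 0.025 → critical value z_{0.0125} = 2.241.
Power = Φ(δ − 2.241) + Φ(−δ − 2.241) = Φ(0.481) + Φ(-4.964) = 0.6848 + 0.0000 = 0.6848.

Power ≈ 0.685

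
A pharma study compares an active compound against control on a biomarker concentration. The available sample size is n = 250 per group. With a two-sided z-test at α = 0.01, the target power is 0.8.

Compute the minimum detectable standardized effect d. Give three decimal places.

d ≈ 0.306

Need Φ(δ − 2.576) = 0.8, so δ = 2.576 + 0.842 = 3.417.
(Lower-tail contribution to power is negligible for δ > 0.)
δ = d·√(n/2) ⇒ d = δ/√(n/2) = 3.417/√(250/2) = 0.3057.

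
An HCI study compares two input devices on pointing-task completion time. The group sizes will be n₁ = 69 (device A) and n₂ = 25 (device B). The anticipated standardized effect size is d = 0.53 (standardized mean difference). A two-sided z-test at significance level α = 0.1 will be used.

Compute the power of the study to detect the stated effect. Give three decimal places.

Noncentrality parameter: δ = d / √(1/n₁ + 1/n₂) = 0.53 / √(1/69 + 1/25) = 2.2704
Two-sided α = 0.1 → critical value z_{0.05} = 1.645.
Power = Φ(δ − 1.645) + Φ(−δ − 1.645) = Φ(0.626) + Φ(-3.915) = 0.7342 + 0.0000 = 0.7342.

Power ≈ 0.734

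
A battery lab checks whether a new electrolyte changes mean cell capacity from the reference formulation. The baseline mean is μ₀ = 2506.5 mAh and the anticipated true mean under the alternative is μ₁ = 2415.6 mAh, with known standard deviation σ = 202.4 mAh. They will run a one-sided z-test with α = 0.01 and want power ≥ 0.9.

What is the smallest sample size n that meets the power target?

n = 65

Standardized effect: d = |μ₁ − μ₀| / σ = |2415.6 − 2506.5| / 202.4 = 0.4491
For power 0.9 need Φ(δ − z_{0.01}) = 0.9, so δ = z_{0.01} + z_{0.10} = 2.326 + 1.282 = 3.608.
δ = d·√n ⇒ n = (δ/d)² = (3.608 / 0.4491)² = 64.54.
Round up to the next whole unit.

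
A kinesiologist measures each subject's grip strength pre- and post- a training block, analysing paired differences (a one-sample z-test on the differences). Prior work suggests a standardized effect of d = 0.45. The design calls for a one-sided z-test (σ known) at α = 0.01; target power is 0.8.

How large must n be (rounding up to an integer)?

Set Φ(δ − 2.326) = 0.8; then δ − 2.326 = Φ⁻¹(0.8) = 0.842, giving δ = 3.168.
δ = d·√n ⇒ n = (δ/d)² = (3.168 / 0.45)² = 49.56.
Rounding up, n = 50.

n = 50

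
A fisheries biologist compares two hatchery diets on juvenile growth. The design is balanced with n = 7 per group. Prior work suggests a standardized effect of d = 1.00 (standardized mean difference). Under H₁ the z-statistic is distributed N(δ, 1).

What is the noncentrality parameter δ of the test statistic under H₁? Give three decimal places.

δ ≈ 1.871

The noncentrality parameter scales effect size by the design's sample-size factor: δ = d·√(n/2) = 1.00 × √(7/2) = 1.8708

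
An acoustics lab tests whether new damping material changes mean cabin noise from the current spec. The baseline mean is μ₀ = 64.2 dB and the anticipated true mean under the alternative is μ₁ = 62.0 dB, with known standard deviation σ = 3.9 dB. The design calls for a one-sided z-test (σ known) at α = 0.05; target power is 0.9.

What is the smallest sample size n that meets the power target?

Standardized effect: d = |μ₁ − μ₀| / σ = |62.0 − 64.2| / 3.9 = 0.5641
Set Φ(δ − 1.645) = 0.9; then δ − 1.645 = Φ⁻¹(0.9) = 1.282, giving δ = 2.926.
δ = d·√n ⇒ n = (δ/d)² = (2.926 / 0.5641)² = 26.91.
Round up to the next whole unit.

n = 27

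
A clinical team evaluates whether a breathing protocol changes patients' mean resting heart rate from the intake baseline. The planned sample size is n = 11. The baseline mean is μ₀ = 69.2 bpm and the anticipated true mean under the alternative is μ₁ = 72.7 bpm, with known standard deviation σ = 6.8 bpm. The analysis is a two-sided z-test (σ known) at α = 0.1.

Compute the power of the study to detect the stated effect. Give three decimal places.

Standardized effect: d = |μ₁ − μ₀| / σ = |72.7 − 69.2| / 6.8 = 0.5147
Noncentrality parameter: λ = d·√n = 0.5147 × √11 = 1.7071
Two-sided α = 0.1 → critical value z_{0.05} = 1.645.
Power = Φ(λ − 1.645) + Φ(−λ − 1.645) = Φ(0.062) + Φ(-3.352) = 0.5248 + 0.0004 = 0.5252.

Power ≈ 0.525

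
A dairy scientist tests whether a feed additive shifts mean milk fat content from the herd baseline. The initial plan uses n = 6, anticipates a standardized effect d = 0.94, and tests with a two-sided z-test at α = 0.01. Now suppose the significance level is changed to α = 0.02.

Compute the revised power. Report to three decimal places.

Power ≈ 0.490

δ = d·√n = 0.94 × √6 = 2.3025 (unchanged). New critical value: z_{0.01} = 2.326.
Revised power = Φ(δ − 2.326) + Φ(−δ − 2.326) = Φ(-0.024) + Φ(-4.629) = 0.4905 + 0.0000 = 0.4905.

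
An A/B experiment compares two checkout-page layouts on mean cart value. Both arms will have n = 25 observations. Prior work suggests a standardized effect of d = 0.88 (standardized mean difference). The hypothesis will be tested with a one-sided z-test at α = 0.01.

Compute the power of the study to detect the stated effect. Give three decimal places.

Noncentrality parameter: δ = d·√(n/2) = 0.88 × √(25/2) = 3.1113
Critical value for a one-sided test at α = 0.01: z_α = 2.326.
Power = Φ(δ − 2.326) = Φ(0.785) = 0.7838.

Power ≈ 0.784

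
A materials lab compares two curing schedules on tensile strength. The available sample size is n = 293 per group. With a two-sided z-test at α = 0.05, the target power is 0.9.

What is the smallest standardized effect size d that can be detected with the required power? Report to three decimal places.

d ≈ 0.268

Need Φ(δ − 1.960) = 0.9, so δ = 1.960 + 1.282 = 3.242.
(The second rejection-region term Φ(−δ − z_{α/2}) is negligible and dropped.)
δ = d·√(n/2) ⇒ d = δ/√(n/2) = 3.242/√(293/2) = 0.2678.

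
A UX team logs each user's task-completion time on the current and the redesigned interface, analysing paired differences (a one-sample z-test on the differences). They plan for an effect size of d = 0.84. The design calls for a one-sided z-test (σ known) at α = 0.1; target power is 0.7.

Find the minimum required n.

Set Φ(δ − 1.282) = 0.7; then δ − 1.282 = Φ⁻¹(0.7) = 0.524, giving δ = 1.806.
δ = d·√n ⇒ n = (δ/d)² = (1.806 / 0.84)² = 4.62.
Rounding up, n = 5.

n = 5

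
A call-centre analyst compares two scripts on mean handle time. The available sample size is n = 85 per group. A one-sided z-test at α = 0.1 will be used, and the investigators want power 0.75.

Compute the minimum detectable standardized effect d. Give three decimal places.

d ≈ 0.300

Required noncentrality: δ = z_{0.1} + z_{0.25} = 1.282 + 0.674 = 1.956.
δ = d·√(n/2) ⇒ d = δ/√(n/2) = 1.956/√(85/2) = 0.3000.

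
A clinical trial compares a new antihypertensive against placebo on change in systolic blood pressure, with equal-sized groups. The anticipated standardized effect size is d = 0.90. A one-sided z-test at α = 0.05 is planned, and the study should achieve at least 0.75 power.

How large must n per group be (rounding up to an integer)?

Set Φ(δ − 1.645) = 0.75; then δ − 1.645 = Φ⁻¹(0.75) = 0.674, giving δ = 2.319.
δ = d·√(n/2) ⇒ n = 2(δ/d)² = 2 × (2.319 / 0.90)² = 13.28.
Round up to the next whole unit.

n = 14 per group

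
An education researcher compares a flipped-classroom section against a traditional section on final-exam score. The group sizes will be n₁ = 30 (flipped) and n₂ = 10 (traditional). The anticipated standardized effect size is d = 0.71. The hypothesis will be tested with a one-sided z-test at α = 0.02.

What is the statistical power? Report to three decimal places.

Power ≈ 0.456

Noncentrality parameter: δ = d / √(1/n₁ + 1/n₂) = 0.71 / √(1/30 + 1/10) = 1.9444
Critical value for a one-sided test at α = 0.02: z_α = 2.054.
Power = P(Z > 2.054 − δ) = Φ(-0.109) = 0.4565.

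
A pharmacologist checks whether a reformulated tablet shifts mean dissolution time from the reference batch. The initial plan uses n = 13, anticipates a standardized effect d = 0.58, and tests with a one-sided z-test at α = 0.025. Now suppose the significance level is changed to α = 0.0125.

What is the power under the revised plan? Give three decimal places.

Power ≈ 0.440

δ = d·√n = 0.58 × √13 = 2.0912 (unchanged). New critical value: z_{0.0125} = 2.241.
Revised power = Φ(δ − 2.241) = Φ(-0.150) = 0.4403.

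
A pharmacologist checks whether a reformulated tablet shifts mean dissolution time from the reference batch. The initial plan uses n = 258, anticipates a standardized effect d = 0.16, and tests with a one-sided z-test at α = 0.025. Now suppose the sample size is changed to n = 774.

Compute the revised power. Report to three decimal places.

With n = 774: δ = d·√n = 0.16 × √774 = 4.4513. Critical value z_{0.025} = 1.960.
Revised power = P(Z > 1.960 − δ) = Φ(2.491) = 0.9936.

Power ≈ 0.994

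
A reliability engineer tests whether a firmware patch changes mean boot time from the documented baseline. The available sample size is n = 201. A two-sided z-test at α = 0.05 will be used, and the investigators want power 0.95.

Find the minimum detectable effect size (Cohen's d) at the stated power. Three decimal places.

Required noncentrality: δ = z_{0.025} + z_{0.05} = 1.960 + 1.645 = 3.605.
(The second rejection-region term Φ(−δ − z_{α/2}) is negligible and dropped.)
δ = d·√n ⇒ d = δ/√n = 3.605/√201 = 0.2543.

d ≈ 0.254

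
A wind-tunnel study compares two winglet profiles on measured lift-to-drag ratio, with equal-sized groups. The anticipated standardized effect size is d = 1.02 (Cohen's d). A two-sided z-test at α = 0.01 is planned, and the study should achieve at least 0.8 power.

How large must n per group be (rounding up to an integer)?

For power 0.8 need Φ(δ − z_{0.005}) = 0.8, so δ = z_{0.005} + z_{0.20} = 2.576 + 0.842 = 3.417.
(Ignoring the negligible lower-tail rejection probability gives the usual closed-form inversion.)
δ = d·√(n/2) ⇒ n = 2(δ/d)² = 2 × (3.417 / 1.02)² = 22.45.
Rounding up, n = 23 per group.

n = 23 per group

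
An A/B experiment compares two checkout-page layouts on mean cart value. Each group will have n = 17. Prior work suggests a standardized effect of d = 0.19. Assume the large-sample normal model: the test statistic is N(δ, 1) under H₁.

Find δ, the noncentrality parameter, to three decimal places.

The noncentrality parameter scales effect size by the design's sample-size factor: δ = d·√(n/2) = 0.19 × √(17/2) = 0.5539

δ ≈ 0.554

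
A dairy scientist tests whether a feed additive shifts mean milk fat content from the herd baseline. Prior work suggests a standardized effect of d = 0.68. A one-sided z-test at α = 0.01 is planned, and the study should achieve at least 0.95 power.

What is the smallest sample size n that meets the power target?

n = 35

Set Φ(δ − 2.326) = 0.95; then δ − 2.326 = Φ⁻¹(0.95) = 1.645, giving δ = 3.971.
δ = d·√n ⇒ n = (δ/d)² = (3.971 / 0.68)² = 34.11.
Round up to the next whole unit.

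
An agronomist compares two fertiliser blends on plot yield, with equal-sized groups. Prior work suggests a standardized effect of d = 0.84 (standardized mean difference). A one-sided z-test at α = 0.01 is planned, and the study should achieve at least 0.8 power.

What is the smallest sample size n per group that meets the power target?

Set Φ(δ − 2.326) = 0.8; then δ − 2.326 = Φ⁻¹(0.8) = 0.842, giving δ = 3.168.
δ = d·√(n/2) ⇒ n = 2(δ/d)² = 2 × (3.168 / 0.84)² = 28.45.
Rounding up, n = 29 per group.

n = 29 per group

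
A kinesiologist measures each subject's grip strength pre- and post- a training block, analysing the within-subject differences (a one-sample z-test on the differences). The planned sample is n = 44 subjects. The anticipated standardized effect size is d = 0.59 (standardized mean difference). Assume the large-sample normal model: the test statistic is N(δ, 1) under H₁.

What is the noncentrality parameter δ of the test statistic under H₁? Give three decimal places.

The noncentrality parameter scales effect size by the design's sample-size factor: δ = d·√n = 0.59 × √44 = 3.9136

δ ≈ 3.914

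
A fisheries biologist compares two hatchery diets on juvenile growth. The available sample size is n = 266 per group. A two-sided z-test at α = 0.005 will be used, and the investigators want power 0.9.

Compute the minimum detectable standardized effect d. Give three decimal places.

Required noncentrality: δ = z_{0.0025} + z_{0.10} = 2.807 + 1.282 = 4.089.
(Lower-tail contribution to power is negligible for δ > 0.)
δ = d·√(n/2) ⇒ d = δ/√(n/2) = 4.089/√(266/2) = 0.3545.

d ≈ 0.355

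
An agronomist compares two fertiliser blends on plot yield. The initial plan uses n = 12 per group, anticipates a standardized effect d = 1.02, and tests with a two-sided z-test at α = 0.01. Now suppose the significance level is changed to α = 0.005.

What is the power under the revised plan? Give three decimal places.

δ = d·√(n/2) = 1.02 × √(12/2) = 2.4985 (unchanged). New critical value: z_{0.0025} = 2.807.
Revised power = Φ(δ − 2.807) + Φ(−δ − 2.807) = Φ(-0.309) + Φ(-5.306) = 0.3788 + 0.0000 = 0.3788.

Power ≈ 0.379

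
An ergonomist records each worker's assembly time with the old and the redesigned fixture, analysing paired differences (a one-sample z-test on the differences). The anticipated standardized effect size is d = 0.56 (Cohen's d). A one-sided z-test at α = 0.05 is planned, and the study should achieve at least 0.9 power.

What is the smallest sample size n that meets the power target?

For power 0.9 need Φ(δ − z_{0.05}) = 0.9, so δ = z_{0.05} + z_{0.10} = 1.645 + 1.282 = 2.926.
δ = d·√n ⇒ n = (δ/d)² = (2.926 / 0.56)² = 27.31.
Round up to the next whole unit.

n = 28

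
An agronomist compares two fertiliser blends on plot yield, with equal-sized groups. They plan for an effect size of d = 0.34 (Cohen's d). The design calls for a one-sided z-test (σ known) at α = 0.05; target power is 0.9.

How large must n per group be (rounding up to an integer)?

n = 149 per group

For power 0.9 need Φ(δ − z_{0.05}) = 0.9, so δ = z_{0.05} + z_{0.10} = 1.645 + 1.282 = 2.926.
δ = d·√(n/2) ⇒ n = 2(δ/d)² = 2 × (2.926 / 0.34)² = 148.16.
Round up to the next whole unit.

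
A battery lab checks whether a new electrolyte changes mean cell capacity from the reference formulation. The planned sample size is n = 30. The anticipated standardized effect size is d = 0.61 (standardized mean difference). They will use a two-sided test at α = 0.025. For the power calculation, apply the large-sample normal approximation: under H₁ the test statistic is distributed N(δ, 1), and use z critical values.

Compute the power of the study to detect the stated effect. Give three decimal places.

Noncentrality parameter: δ = d·√n = 0.61 × √30 = 3.3411
Critical value for a two-sided test at α = 0.025: z_{α/2} = 2.241.
Power = Φ(δ − 2.241) + Φ(−δ − 2.241) = Φ(1.100) + Φ(-5.583) = 0.8643 + 0.0000 = 0.8643.

Power ≈ 0.864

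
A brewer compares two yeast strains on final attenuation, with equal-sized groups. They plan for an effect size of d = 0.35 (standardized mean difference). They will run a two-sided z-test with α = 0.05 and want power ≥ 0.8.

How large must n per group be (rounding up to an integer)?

For power 0.8 need Φ(δ − z_{0.025}) = 0.8, so δ = z_{0.025} + z_{0.20} = 1.960 + 0.842 = 2.802.
(Ignoring the negligible lower-tail rejection probability gives the usual closed-form inversion.)
δ = d·√(n/2) ⇒ n = 2(δ/d)² = 2 × (2.802 / 0.35)² = 128.14.
Round up to the next whole unit.

n = 129 per group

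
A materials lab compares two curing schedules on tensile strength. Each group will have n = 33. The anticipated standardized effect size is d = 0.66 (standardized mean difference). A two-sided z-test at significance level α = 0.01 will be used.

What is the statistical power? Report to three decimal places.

Power ≈ 0.542

Noncentrality parameter: δ = d·√(n/2) = 0.66 × √(33/2) = 2.6809
Critical value for a two-sided test at α = 0.01: z_{α/2} = 2.576.
Power = Φ(δ − 2.576) + Φ(−δ − 2.576) = Φ(0.105) + Φ(-5.257) = 0.5419 + 0.0000 = 0.5419.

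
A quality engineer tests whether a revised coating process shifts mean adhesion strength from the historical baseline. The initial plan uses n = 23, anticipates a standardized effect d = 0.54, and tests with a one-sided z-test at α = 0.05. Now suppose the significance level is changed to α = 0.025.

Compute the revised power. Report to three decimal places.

Power ≈ 0.736

δ = d·√n = 0.54 × √23 = 2.5897 (unchanged). New critical value: z_{0.025} = 1.960.
Revised power = Φ(δ − 1.960) = Φ(0.630) = 0.7356.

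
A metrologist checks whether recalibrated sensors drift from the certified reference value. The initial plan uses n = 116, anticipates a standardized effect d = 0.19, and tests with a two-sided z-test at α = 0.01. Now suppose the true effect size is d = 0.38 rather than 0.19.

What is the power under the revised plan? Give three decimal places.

With d = 0.38: δ = d·√n = 0.38 × √116 = 4.0927. Critical value z_{0.005} = 2.576.
Revised power = Φ(δ − 2.576) + Φ(−δ − 2.576) = Φ(1.517) + Φ(-6.669) = 0.9354 + 0.0000 = 0.9354.

Power ≈ 0.935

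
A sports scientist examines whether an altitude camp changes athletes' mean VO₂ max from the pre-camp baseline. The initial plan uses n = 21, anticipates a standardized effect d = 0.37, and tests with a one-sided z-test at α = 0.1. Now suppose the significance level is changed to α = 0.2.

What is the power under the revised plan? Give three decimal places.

Power ≈ 0.803

δ = d·√n = 0.37 × √21 = 1.6956 (unchanged). New critical value: z_{0.2} = 0.842.
Revised power = P(Z > 0.842 − δ) = Φ(0.854) = 0.8034.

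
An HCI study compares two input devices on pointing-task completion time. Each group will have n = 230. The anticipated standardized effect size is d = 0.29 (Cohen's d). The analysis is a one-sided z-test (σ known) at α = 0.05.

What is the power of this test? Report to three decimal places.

Noncentrality parameter: δ = d·√(n/2) = 0.29 × √(230/2) = 3.1099
One-sided α = 0.05 → critical value z_{0.05} = 1.645.
Power = P(Z > 1.645 − δ) = Φ(1.465) = 0.9285.

Power ≈ 0.929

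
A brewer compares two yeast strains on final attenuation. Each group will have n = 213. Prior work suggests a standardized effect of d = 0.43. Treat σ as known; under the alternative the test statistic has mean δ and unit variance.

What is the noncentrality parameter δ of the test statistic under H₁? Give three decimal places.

δ ≈ 4.438

δ = d·√(n/2) = 0.43 × √(213/2) = 4.4375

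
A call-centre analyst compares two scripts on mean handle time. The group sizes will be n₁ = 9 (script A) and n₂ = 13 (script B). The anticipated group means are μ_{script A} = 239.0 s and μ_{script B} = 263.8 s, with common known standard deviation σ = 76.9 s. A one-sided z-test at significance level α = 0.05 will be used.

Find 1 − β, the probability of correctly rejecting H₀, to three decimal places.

Standardized effect: d = |μ_{script A} − μ_{script B}| / σ = |239.0 − 263.8| / 76.9 = 0.3225
Noncentrality parameter: δ = d / √(1/n₁ + 1/n₂) = 0.3225 / √(1/9 + 1/13) = 0.7437
One-sided α = 0.05 → critical value z_{0.05} = 1.645.
Power = Φ(δ − 1.645) = Φ(-0.901) = 0.1838.

Power ≈ 0.184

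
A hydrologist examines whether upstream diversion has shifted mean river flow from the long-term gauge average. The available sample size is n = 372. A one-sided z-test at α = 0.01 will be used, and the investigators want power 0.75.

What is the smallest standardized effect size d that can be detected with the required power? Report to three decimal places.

d ≈ 0.156

Required noncentrality: δ = z_{0.01} + z_{0.25} = 2.326 + 0.674 = 3.001.
δ = d·√n ⇒ d = δ/√n = 3.001/√372 = 0.1556.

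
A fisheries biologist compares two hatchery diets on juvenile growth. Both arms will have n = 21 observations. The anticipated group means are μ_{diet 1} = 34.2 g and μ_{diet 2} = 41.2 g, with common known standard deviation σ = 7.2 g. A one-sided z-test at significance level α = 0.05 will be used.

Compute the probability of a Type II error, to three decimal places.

β ≈ 0.066

Standardized effect: d = |μ_{diet 1} − μ_{diet 2}| / σ = |34.2 − 41.2| / 7.2 = 0.9722
Noncentrality parameter: δ = d·√(n/2) = 0.9722 × √(21/2) = 3.1504
One-sided α = 0.05 → critical value z_{0.05} = 1.645.
Power = Φ(δ − 1.645) = Φ(1.506) = 0.9339.
Type II error: β = 1 − power = 1 − 0.9339 = 0.0661.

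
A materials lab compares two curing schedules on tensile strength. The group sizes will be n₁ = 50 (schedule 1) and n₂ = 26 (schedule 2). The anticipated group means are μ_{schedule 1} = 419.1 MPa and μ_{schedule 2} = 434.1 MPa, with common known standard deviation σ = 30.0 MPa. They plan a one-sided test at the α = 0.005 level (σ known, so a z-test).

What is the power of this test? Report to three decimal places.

Power ≈ 0.306

Standardized effect: d = |μ_{schedule 1} − μ_{schedule 2}| / σ = |419.1 − 434.1| / 30.0 = 0.5000
Noncentrality parameter: δ = d / √(1/n₁ + 1/n₂) = 0.5000 / √(1/50 + 1/26) = 2.0679
One-sided α = 0.005 → critical value z_{0.005} = 2.576.
Power = P(Z > 2.576 − δ) = Φ(-0.508) = 0.3058.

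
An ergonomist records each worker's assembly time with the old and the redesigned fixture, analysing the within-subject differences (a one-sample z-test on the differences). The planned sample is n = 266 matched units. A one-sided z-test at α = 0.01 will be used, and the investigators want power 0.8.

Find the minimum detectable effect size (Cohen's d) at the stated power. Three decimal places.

Need Φ(δ − 2.326) = 0.8, so δ = 2.326 + 0.842 = 3.168.
δ = d·√n ⇒ d = δ/√n = 3.168/√266 = 0.1942.

d ≈ 0.194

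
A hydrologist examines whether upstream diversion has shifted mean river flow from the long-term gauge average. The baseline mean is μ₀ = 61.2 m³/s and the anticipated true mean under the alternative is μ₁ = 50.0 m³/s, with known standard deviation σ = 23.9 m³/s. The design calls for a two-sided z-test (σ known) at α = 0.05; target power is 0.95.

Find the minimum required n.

Standardized effect: d = |μ₁ − μ₀| / σ = |50.0 − 61.2| / 23.9 = 0.4686
For power 0.95 need Φ(δ − z_{0.025}) = 0.95, so δ = z_{0.025} + z_{0.05} = 1.960 + 1.645 = 3.605.
(The Φ(−δ − z_{α/2}) term is vanishingly small for δ > 0 and is dropped in the standard sample-size formula.)
δ = d·√n ⇒ n = (δ/d)² = (3.605 / 0.4686)² = 59.17.
Rounding up, n = 60.

n = 60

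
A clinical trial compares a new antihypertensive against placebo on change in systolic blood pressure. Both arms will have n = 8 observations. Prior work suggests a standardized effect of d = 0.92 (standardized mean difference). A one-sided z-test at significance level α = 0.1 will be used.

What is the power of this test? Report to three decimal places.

Noncentrality parameter: λ = d·√(n/2) = 0.92 × √(8/2) = 1.8400
One-sided α = 0.1 → critical value z_{0.1} = 1.282.
Power = Φ(λ − 1.282) = Φ(0.558) = 0.7117.

Power ≈ 0.712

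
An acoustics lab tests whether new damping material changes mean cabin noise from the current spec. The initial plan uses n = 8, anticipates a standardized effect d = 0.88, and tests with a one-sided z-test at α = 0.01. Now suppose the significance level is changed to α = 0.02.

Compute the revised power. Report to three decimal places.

δ = d·√n = 0.88 × √8 = 2.4890 (unchanged). New critical value: z_{0.02} = 2.054.
Revised power = P(Z > 2.054 − δ) = Φ(0.435) = 0.6683.

Power ≈ 0.668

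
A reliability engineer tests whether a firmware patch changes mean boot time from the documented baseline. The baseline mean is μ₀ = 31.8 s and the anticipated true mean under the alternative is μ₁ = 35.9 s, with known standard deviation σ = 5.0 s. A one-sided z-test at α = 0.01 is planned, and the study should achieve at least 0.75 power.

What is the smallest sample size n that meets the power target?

Standardized effect: d = |μ₁ − μ₀| / σ = |35.9 − 31.8| / 5.0 = 0.8200
Set Φ(δ − 2.326) = 0.75; then δ − 2.326 = Φ⁻¹(0.75) = 0.674, giving δ = 3.001.
δ = d·√n ⇒ n = (δ/d)² = (3.001 / 0.8200)² = 13.39.
Rounding up, n = 14.

n = 14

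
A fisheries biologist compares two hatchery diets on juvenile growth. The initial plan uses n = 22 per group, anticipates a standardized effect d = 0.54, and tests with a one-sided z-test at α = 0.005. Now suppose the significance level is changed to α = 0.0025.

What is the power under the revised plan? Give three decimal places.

Power ≈ 0.155

δ = d·√(n/2) = 0.54 × √(22/2) = 1.7910 (unchanged). New critical value: z_{0.0025} = 2.807.
Revised power = P(Z > 2.807 − δ) = Φ(-1.016) = 0.1548.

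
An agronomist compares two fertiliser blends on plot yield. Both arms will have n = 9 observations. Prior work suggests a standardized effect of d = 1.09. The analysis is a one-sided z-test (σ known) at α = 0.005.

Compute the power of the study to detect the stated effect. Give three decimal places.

Noncentrality parameter: δ = d·√(n/2) = 1.09 × √(9/2) = 2.3122
Critical value for a one-sided test at α = 0.005: z_α = 2.576.
Power = Φ(δ − 2.576) = Φ(-0.264) = 0.3960.

Power ≈ 0.396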